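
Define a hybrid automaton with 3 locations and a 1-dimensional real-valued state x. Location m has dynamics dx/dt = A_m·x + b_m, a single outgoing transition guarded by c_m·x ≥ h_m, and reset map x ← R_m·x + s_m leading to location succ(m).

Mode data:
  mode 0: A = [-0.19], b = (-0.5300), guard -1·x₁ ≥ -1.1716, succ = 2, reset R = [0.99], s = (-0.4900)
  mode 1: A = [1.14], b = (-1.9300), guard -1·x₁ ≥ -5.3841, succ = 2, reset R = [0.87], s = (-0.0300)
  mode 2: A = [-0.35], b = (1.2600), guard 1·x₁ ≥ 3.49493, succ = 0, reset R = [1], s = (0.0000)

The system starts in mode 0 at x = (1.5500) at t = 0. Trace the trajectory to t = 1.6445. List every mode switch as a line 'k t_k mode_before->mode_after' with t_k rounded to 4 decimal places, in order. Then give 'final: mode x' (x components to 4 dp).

Mode 0: guard c·x = -1.1716 hit at Δt = 0.4802 (t = 0.4802), x⁻ = (1.1716) → reset → x⁺ = (0.6699), jump to mode 2
Mode 2: flow for 1.1643 to horizon, guard not reached → x = (1.6506)

1 0.4802 0->2
final: 2 1.6506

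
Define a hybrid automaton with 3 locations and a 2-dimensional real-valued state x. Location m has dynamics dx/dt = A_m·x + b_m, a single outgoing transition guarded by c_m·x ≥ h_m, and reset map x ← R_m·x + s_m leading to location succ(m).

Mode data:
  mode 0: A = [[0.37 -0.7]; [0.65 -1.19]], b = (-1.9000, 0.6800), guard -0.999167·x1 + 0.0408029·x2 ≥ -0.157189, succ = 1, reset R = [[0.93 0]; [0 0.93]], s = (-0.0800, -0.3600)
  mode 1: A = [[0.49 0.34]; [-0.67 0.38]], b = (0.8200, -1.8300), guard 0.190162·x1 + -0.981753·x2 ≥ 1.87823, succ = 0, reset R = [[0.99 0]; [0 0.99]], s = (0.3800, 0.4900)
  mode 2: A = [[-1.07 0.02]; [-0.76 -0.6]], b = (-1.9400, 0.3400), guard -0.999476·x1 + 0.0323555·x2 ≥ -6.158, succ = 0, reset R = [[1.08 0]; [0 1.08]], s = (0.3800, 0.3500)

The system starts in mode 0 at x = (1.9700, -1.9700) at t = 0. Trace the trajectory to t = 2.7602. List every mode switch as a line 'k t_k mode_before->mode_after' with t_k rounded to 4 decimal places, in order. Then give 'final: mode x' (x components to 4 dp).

1 1.4228 0->1
2 2.2428 1->0
final: 0 0.5361 -0.2094

Mode 0: guard c·x = -0.1572 hit at Δt = 1.4228 (t = 1.4228), x⁻ = (0.1816, 0.5934) → reset → x⁺ = (0.0888, 0.1919), jump to mode 1
Mode 1: guard c·x = 1.8782 hit at Δt = 0.8200 (t = 2.2428), x⁻ = (0.7398, -1.7698) → reset → x⁺ = (1.1124, -1.2621), jump to mode 0
Mode 0: flow for 0.5174 to horizon, guard not reached → x = (0.5361, -0.2094)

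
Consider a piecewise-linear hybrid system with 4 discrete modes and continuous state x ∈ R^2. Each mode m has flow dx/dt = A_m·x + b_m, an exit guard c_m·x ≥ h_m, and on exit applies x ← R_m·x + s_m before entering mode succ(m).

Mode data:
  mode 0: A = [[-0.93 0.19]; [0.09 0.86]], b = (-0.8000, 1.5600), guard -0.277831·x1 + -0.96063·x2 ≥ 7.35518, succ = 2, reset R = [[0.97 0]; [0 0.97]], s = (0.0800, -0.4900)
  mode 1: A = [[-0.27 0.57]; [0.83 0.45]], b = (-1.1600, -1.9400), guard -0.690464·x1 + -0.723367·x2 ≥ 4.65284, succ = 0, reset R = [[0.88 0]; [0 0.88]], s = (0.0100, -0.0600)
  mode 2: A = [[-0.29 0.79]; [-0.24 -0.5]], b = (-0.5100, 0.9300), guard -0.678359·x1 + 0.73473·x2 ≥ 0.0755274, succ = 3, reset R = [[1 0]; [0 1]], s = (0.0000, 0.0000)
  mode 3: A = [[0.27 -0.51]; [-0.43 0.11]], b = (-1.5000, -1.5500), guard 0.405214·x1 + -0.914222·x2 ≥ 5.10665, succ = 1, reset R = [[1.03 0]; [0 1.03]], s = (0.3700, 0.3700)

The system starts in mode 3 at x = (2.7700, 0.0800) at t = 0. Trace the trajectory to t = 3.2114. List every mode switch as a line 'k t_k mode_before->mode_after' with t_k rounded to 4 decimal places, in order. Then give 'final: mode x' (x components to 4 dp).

Mode 3: guard c·x = 5.1067 hit at Δt = 1.4699 (t = 1.4699), x⁻ = (3.1145, -4.2053) → reset → x⁺ = (3.5779, -3.9615), jump to mode 1
Mode 1: guard c·x = 4.6528 hit at Δt = 0.8591 (t = 2.3290), x⁻ = (-0.1770, -6.2632) → reset → x⁺ = (-0.1458, -5.5717), jump to mode 0
Mode 0: guard c·x = 7.3552 hit at Δt = 0.4579 (t = 2.7869), x⁻ = (-0.8536, -7.4098) → reset → x⁺ = (-0.7480, -7.6775), jump to mode 2
Mode 2: flow for 0.4245 to horizon, guard not reached → x = (-2.9595, -5.6726)

1 1.4699 3->1
2 2.3290 1->0
3 2.7869 0->2
final: 2 -2.9595 -5.6726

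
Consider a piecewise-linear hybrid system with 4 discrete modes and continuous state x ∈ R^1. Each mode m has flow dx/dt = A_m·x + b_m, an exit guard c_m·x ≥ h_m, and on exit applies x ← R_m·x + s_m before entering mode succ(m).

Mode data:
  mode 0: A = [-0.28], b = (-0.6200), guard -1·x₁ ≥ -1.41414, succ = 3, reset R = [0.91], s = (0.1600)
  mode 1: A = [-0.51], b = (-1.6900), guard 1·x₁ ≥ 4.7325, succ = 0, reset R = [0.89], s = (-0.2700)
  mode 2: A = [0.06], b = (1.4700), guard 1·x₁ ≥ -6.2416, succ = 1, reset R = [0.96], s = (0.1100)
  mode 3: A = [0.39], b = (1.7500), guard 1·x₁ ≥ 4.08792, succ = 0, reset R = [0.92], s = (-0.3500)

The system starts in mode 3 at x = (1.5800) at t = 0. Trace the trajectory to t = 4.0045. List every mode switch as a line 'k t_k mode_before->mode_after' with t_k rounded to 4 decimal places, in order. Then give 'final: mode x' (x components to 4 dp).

1 0.8871 3->0
2 2.4530 0->3
3 3.3970 3->0
final: 0 2.5310

Mode 3: guard c·x = 4.0879 hit at Δt = 0.8871 (t = 0.8871), x⁻ = (4.0879) → reset → x⁺ = (3.4109), jump to mode 0
Mode 0: guard c·x = -1.4141 hit at Δt = 1.5659 (t = 2.4530), x⁻ = (1.4141) → reset → x⁺ = (1.4469), jump to mode 3
Mode 3: guard c·x = 4.0879 hit at Δt = 0.9440 (t = 3.3970), x⁻ = (4.0879) → reset → x⁺ = (3.4109), jump to mode 0
Mode 0: flow for 0.6075 to horizon, guard not reached → x = (2.5310)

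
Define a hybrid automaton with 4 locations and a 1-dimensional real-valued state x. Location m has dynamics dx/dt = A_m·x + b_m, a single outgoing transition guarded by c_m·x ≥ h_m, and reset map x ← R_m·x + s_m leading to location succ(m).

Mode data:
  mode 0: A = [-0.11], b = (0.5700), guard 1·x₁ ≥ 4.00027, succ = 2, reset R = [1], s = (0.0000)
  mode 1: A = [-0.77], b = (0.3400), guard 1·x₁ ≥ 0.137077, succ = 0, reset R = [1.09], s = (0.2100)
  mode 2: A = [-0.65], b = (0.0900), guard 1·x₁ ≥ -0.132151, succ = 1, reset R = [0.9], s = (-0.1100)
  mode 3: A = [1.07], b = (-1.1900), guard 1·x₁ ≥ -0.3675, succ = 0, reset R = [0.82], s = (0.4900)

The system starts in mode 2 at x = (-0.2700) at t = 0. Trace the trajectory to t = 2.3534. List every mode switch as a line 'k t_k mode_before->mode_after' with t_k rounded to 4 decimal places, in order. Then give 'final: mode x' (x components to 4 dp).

Mode 2: guard c·x = -0.1322 hit at Δt = 0.6334 (t = 0.6334), x⁻ = (-0.1322) → reset → x⁺ = (-0.2289), jump to mode 1
Mode 1: guard c·x = 0.1371 hit at Δt = 1.0252 (t = 1.6586), x⁻ = (0.1371) → reset → x⁺ = (0.3594), jump to mode 0
Mode 0: flow for 0.6948 to horizon, guard not reached → x = (0.7142)

1 0.6334 2->1
2 1.6586 1->0
final: 0 0.7142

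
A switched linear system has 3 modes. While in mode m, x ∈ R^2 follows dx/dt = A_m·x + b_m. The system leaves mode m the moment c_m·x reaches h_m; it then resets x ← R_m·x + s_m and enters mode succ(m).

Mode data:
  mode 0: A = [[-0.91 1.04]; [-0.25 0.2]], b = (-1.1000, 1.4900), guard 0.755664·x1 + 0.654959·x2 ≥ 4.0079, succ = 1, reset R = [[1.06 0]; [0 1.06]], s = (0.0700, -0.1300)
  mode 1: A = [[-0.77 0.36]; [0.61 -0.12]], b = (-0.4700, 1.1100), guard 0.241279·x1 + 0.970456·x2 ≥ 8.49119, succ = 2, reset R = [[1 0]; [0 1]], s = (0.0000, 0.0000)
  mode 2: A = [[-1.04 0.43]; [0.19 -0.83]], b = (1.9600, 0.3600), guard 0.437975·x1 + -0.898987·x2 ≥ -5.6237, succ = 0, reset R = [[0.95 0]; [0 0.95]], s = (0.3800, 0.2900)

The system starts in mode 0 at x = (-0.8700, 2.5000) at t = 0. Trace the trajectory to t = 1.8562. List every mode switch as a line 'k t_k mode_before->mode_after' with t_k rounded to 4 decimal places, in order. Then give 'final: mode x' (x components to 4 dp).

1 0.9541 0->1
final: 1 1.7213 5.9830

Mode 0: guard c·x = 4.0079 hit at Δt = 0.9541 (t = 0.9541), x⁻ = (1.3715, 4.5370) → reset → x⁺ = (1.5237, 4.6792), jump to mode 1
Mode 1: flow for 0.9021 to horizon, guard not reached → x = (1.7213, 5.9830)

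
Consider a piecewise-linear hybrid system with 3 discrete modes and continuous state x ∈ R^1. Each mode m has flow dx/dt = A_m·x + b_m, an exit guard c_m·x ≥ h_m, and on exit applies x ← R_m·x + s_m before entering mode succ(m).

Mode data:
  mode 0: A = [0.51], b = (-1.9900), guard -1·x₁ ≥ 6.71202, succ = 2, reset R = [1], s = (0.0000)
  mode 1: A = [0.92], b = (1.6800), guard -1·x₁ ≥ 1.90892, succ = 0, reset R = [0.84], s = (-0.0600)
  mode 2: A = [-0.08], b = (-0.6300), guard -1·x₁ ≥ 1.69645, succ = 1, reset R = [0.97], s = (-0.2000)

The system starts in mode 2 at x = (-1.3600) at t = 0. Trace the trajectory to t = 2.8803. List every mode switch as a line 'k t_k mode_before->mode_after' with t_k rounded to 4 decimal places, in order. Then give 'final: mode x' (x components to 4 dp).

Mode 2: guard c·x = 1.6965 hit at Δt = 0.6628 (t = 0.6628), x⁻ = (-1.6964) → reset → x⁺ = (-1.8456), jump to mode 1
Mode 1: guard c·x = 1.9089 hit at Δt = 1.5739 (t = 2.2367), x⁻ = (-1.9089) → reset → x⁺ = (-1.6635), jump to mode 0
Mode 0: flow for 0.6436 to horizon, guard not reached → x = (-3.8258)

1 0.6628 2->1
2 2.2367 1->0
final: 0 -3.8258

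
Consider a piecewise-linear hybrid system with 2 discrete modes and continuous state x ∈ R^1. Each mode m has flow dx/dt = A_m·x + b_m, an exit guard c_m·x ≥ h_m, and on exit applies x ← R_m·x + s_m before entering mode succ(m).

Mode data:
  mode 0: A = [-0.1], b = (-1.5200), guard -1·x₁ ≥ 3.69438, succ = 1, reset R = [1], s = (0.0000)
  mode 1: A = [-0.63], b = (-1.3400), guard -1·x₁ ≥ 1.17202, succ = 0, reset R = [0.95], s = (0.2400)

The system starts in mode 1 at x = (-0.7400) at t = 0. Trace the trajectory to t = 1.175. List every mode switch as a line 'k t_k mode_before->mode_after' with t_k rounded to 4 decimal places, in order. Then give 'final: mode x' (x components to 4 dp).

Mode 1: guard c·x = 1.1720 hit at Δt = 0.5924 (t = 0.5924), x⁻ = (-1.1720) → reset → x⁺ = (-0.8734), jump to mode 0
Mode 0: flow for 0.5826 to horizon, guard not reached → x = (-1.6842)

1 0.5924 1->0
final: 0 -1.6842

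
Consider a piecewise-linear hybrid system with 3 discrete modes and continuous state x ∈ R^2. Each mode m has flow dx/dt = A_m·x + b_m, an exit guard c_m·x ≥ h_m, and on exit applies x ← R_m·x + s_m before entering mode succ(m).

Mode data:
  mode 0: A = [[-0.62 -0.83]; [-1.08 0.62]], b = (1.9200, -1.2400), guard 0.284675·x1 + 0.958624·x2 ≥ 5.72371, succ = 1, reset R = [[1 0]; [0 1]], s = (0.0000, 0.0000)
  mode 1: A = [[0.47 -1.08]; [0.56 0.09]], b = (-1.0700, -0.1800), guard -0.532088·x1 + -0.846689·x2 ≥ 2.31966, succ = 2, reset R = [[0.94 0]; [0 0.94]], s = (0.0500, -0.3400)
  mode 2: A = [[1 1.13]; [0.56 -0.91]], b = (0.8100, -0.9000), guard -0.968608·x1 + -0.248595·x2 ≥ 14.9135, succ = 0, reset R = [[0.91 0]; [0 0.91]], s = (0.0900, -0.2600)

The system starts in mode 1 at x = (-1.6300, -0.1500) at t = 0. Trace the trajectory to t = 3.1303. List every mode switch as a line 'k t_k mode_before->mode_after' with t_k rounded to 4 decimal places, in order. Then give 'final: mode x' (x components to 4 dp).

Mode 1: guard c·x = 2.3197 hit at Δt = 0.6703 (t = 0.6703), x⁻ = (-2.5914, -1.1111) → reset → x⁺ = (-2.3859, -1.3845), jump to mode 2
Mode 2: guard c·x = 14.9135 hit at Δt = 1.3596 (t = 2.0299), x⁻ = (-14.2363, -4.5220) → reset → x⁺ = (-12.8650, -4.3750), jump to mode 0
Mode 0: flow for 1.1004 to horizon, guard not reached → x = (-5.2668, 3.8107)

1 0.6703 1->2
2 2.0299 2->0
final: 0 -5.2668 3.8107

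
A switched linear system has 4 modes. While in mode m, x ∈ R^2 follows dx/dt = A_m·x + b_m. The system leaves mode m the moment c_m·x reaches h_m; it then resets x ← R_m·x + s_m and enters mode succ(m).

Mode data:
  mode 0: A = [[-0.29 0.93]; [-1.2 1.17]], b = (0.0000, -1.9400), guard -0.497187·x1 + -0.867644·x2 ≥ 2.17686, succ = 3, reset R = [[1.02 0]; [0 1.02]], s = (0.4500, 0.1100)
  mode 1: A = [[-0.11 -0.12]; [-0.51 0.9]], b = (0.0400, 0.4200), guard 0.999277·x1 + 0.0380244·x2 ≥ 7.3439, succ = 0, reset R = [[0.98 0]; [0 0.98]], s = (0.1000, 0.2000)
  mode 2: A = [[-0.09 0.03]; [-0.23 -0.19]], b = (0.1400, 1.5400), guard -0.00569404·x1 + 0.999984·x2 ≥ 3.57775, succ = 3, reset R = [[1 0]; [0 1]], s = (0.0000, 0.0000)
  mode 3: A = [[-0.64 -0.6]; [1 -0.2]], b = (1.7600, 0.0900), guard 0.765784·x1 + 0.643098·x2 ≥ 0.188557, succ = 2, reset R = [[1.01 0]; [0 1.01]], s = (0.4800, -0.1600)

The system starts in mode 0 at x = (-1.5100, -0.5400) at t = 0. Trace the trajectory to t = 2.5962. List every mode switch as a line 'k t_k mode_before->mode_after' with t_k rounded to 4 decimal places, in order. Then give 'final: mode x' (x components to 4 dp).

1 0.8292 0->3
2 1.8042 3->2
final: 2 1.5781 -0.1617

Mode 0: guard c·x = 2.1769 hit at Δt = 0.8292 (t = 0.8292), x⁻ = (-1.8500, -1.4488) → reset → x⁺ = (-1.4370, -1.3678), jump to mode 3
Mode 3: guard c·x = 0.1886 hit at Δt = 0.9750 (t = 1.8042), x⁻ = (1.1049, -1.0225) → reset → x⁺ = (1.5959, -1.1927), jump to mode 2
Mode 2: flow for 0.7920 to horizon, guard not reached → x = (1.5781, -0.1617)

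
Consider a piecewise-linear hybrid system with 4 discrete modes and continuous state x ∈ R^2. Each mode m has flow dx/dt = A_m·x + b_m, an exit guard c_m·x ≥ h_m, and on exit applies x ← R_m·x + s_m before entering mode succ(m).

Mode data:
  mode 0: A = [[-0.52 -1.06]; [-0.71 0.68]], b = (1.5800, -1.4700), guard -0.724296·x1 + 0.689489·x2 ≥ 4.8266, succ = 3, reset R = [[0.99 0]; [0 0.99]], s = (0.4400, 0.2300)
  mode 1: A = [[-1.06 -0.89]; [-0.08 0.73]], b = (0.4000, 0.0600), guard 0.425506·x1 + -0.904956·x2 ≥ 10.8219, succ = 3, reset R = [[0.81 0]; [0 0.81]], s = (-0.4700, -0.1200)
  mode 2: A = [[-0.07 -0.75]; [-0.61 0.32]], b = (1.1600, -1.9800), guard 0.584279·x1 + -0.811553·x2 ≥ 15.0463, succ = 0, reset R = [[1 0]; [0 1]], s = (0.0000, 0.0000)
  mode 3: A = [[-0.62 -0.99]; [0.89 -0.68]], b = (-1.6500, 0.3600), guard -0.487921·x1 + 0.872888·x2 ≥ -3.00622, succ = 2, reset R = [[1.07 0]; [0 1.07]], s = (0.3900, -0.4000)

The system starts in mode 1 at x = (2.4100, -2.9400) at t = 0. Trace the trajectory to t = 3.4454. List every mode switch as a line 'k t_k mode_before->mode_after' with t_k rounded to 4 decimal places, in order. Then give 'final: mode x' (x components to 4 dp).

Mode 1: guard c·x = 10.8219 hit at Δt = 1.5318 (t = 1.5318), x⁻ = (5.1425, -9.5405) → reset → x⁺ = (3.6955, -7.8478), jump to mode 3
Mode 3: guard c·x = -3.0062 hit at Δt = 0.9257 (t = 2.4575), x⁻ = (3.6808, -1.3865) → reset → x⁺ = (4.3284, -1.8836), jump to mode 2
Mode 2: flow for 0.9879 to horizon, guard not reached → x = (8.8367, -9.1700)

1 1.5318 1->3
2 2.4575 3->2
final: 2 8.8367 -9.1700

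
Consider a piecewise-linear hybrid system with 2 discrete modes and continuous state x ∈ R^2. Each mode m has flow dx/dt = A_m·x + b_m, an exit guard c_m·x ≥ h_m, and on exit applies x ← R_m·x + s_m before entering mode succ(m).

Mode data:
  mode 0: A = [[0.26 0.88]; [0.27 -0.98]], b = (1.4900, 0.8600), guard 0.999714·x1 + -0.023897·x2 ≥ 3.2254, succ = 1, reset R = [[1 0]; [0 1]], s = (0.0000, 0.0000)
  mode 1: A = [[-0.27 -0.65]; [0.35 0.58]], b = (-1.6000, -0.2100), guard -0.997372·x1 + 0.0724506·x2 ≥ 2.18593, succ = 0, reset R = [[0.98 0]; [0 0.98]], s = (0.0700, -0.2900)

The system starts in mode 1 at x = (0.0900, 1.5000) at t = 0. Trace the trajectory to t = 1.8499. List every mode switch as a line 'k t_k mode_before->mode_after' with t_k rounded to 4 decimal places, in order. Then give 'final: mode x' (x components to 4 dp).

Mode 1: guard c·x = 2.1859 hit at Δt = 0.8740 (t = 0.8740), x⁻ = (-2.0547, 1.8864) → reset → x⁺ = (-1.9436, 1.5587), jump to mode 0
Mode 0: flow for 0.9759 to horizon, guard not reached → x = (0.3385, 1.0315)

1 0.8740 1->0
final: 0 0.3385 1.0315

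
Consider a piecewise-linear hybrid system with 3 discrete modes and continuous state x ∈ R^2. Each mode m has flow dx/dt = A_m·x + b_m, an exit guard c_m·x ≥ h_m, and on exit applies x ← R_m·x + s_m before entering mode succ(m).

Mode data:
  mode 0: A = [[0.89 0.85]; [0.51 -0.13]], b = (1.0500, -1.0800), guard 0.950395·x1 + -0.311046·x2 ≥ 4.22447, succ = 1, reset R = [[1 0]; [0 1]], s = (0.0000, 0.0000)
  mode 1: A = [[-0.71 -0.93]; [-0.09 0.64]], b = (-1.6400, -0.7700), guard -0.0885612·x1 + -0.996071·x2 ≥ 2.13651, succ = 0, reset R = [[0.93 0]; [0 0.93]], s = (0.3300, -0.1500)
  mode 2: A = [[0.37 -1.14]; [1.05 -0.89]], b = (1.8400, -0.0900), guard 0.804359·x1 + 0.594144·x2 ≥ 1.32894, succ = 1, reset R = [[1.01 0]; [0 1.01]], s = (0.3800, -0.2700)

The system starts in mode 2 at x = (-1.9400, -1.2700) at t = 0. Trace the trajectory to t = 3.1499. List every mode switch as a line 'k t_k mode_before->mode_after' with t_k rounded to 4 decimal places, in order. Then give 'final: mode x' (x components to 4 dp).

Mode 2: guard c·x = 1.3289 hit at Δt = 1.2390 (t = 1.2390), x⁻ = (1.8493, -0.2669) → reset → x⁺ = (2.2478, -0.5395), jump to mode 1
Mode 1: guard c·x = 2.1365 hit at Δt = 0.9749 (t = 2.2139), x⁻ = (0.8878, -2.2239) → reset → x⁺ = (1.1556, -2.2182), jump to mode 0
Mode 0: flow for 0.9360 to horizon, guard not reached → x = (1.3542, -2.3530)

1 1.2390 2->1
2 2.2139 1->0
final: 0 1.3542 -2.3530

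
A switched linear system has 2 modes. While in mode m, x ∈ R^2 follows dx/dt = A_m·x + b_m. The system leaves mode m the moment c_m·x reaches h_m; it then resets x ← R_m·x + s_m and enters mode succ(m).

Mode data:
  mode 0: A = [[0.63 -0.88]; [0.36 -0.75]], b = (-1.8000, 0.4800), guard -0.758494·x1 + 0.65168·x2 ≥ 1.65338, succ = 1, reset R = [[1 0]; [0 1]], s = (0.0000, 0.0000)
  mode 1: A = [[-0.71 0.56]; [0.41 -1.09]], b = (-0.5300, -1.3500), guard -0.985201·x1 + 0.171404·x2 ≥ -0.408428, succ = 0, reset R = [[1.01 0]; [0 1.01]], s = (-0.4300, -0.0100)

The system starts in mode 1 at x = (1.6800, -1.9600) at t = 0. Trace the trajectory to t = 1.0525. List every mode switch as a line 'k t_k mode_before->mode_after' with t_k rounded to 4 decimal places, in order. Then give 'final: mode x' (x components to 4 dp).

1 0.7448 1->0
final: 0 -0.5566 -1.0412

Mode 1: guard c·x = -0.4084 hit at Δt = 0.7448 (t = 0.7448), x⁻ = (0.1703, -1.4038) → reset → x⁺ = (-0.2580, -1.4279), jump to mode 0
Mode 0: flow for 0.3077 to horizon, guard not reached → x = (-0.5566, -1.0412)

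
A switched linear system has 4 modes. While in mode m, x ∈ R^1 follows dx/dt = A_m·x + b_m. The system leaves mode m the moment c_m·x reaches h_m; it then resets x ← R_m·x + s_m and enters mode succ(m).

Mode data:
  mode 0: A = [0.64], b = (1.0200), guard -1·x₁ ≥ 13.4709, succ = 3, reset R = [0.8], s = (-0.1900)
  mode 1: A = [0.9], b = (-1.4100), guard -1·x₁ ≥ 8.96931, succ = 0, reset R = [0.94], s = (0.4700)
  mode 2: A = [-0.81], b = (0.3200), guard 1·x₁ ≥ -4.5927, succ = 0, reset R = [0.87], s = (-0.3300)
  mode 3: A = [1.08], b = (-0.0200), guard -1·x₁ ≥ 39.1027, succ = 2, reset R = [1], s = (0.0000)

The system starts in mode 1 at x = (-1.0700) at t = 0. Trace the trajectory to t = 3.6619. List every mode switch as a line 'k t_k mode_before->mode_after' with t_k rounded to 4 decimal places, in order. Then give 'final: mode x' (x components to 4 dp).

1 1.5392 1->0
2 2.5133 0->3
final: 3 -37.9607

Mode 1: guard c·x = 8.9693 hit at Δt = 1.5392 (t = 1.5392), x⁻ = (-8.9693) → reset → x⁺ = (-7.9612), jump to mode 0
Mode 0: guard c·x = 13.4709 hit at Δt = 0.9741 (t = 2.5133), x⁻ = (-13.4709) → reset → x⁺ = (-10.9667), jump to mode 3
Mode 3: flow for 1.1486 to horizon, guard not reached → x = (-37.9607)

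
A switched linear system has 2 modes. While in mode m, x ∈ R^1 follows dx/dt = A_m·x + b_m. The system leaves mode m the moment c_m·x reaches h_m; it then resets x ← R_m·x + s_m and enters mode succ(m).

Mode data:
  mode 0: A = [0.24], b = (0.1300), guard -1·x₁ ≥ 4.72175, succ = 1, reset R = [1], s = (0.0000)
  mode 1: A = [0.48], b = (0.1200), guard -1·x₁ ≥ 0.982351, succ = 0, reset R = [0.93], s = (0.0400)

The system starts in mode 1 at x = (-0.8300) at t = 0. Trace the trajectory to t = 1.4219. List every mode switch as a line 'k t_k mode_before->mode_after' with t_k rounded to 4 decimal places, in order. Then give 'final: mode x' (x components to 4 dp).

Mode 1: guard c·x = 0.9824 hit at Δt = 0.4859 (t = 0.4859), x⁻ = (-0.9824) → reset → x⁺ = (-0.8736), jump to mode 0
Mode 0: flow for 0.9360 to horizon, guard not reached → x = (-0.9572)

1 0.4859 1->0
final: 0 -0.9572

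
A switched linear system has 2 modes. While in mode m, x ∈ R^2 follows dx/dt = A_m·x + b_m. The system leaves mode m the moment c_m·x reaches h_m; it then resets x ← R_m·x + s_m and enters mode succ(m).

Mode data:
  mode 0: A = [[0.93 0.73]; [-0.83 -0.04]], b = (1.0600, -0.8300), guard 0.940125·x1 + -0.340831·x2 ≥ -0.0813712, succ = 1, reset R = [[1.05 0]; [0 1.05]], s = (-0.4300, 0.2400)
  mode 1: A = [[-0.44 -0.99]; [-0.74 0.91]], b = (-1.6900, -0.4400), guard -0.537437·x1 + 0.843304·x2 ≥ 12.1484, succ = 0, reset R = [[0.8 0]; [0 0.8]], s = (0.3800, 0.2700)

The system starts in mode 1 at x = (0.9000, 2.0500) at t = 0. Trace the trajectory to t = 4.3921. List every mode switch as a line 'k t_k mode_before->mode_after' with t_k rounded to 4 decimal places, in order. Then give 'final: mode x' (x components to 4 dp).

Mode 1: guard c·x = 12.1484 hit at Δt = 1.4695 (t = 1.4695), x⁻ = (-6.7162, 10.1255) → reset → x⁺ = (-4.9929, 8.3704), jump to mode 0
Mode 0: guard c·x = -0.0814 hit at Δt = 1.3118 (t = 2.7813), x⁻ = (3.0914, 8.7659) → reset → x⁺ = (2.8160, 9.4442), jump to mode 1
Mode 1: guard c·x = 12.1484 hit at Δt = 0.3873 (t = 3.1686), x⁻ = (-2.1309, 13.0477) → reset → x⁺ = (-1.3247, 10.7082), jump to mode 0
Mode 0: guard c·x = -0.0814 hit at Δt = 0.5025 (t = 3.6711), x⁻ = (3.4328, 9.7076) → reset → x⁺ = (3.1745, 10.4330), jump to mode 1
Mode 1: guard c·x = 12.1484 hit at Δt = 0.3254 (t = 3.9965), x⁻ = (-1.3230, 13.5625) → reset → x⁺ = (-0.6784, 11.1200), jump to mode 0
Mode 0: flow for 0.3956 to horizon, guard not reached → x = (3.2993, 10.2238)

1 1.4695 1->0
2 2.7813 0->1
3 3.1686 1->0
4 3.6711 0->1
5 3.9965 1->0
final: 0 3.2993 10.2238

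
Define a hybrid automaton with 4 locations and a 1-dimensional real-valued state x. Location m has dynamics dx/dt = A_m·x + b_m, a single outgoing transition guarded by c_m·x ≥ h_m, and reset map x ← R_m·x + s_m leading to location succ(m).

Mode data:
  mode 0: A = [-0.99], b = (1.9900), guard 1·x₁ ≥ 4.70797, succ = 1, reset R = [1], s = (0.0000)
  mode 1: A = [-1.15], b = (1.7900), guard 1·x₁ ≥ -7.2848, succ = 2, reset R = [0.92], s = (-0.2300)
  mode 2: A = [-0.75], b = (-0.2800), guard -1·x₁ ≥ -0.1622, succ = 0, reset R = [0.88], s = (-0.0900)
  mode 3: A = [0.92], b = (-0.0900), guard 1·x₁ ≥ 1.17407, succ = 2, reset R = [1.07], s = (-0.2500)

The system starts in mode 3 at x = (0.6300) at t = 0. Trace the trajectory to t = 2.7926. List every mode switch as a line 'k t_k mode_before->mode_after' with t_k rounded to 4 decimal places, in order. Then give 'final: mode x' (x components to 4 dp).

1 0.7655 3->2
2 2.0272 2->0
final: 0 1.0926

Mode 3: guard c·x = 1.1741 hit at Δt = 0.7655 (t = 0.7655), x⁻ = (1.1741) → reset → x⁺ = (1.0063), jump to mode 2
Mode 2: guard c·x = -0.1622 hit at Δt = 1.2617 (t = 2.0272), x⁻ = (0.1622) → reset → x⁺ = (0.0527), jump to mode 0
Mode 0: flow for 0.7654 to horizon, guard not reached → x = (1.0926)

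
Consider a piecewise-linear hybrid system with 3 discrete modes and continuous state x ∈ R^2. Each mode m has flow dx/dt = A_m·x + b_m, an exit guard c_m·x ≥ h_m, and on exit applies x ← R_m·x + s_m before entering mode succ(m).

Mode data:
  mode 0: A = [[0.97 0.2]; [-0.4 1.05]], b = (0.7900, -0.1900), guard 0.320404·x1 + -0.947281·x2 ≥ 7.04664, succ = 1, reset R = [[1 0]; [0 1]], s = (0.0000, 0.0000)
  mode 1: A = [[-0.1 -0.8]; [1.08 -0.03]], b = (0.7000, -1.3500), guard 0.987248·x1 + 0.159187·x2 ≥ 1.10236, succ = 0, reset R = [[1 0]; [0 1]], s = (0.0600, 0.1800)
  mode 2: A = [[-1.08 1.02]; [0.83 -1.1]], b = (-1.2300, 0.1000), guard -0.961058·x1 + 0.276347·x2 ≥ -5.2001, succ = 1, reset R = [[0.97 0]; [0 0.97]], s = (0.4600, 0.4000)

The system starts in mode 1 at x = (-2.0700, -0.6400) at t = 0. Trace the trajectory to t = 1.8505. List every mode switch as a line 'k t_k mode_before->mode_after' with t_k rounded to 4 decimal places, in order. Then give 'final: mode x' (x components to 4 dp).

1 1.4061 1->0
final: 0 2.5834 -5.1917

Mode 1: guard c·x = 1.1024 hit at Δt = 1.4061 (t = 1.4061), x⁻ = (1.6122, -3.0733) → reset → x⁺ = (1.6722, -2.8933), jump to mode 0
Mode 0: flow for 0.4444 to horizon, guard not reached → x = (2.5834, -5.1917)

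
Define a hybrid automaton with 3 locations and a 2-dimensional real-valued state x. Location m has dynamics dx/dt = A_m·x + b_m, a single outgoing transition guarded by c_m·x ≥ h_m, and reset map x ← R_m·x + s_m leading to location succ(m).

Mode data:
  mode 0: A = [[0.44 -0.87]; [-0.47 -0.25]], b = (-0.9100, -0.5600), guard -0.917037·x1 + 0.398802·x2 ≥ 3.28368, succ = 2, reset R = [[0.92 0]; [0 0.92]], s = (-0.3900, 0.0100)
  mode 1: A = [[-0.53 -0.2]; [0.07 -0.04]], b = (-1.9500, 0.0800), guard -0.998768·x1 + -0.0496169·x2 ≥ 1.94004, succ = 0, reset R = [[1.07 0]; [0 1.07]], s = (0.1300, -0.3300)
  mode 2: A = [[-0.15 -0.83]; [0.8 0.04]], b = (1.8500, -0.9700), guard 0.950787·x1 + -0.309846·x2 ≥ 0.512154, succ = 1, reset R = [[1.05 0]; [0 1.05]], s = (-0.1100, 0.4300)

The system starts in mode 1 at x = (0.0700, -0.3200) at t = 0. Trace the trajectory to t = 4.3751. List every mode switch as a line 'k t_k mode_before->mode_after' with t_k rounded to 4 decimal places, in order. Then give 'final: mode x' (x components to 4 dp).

1 1.5015 1->0
2 2.4140 0->2
3 3.3955 2->1
final: 1 -1.4071 -2.2226

Mode 1: guard c·x = 1.9400 hit at Δt = 1.5015 (t = 1.5015), x⁻ = (-1.9278, -0.2939) → reset → x⁺ = (-1.9328, -0.6444), jump to mode 0
Mode 0: guard c·x = 3.2837 hit at Δt = 0.9125 (t = 2.4140), x⁻ = (-3.5564, 0.0561) → reset → x⁺ = (-3.6618, 0.0616), jump to mode 2
Mode 2: guard c·x = 0.5122 hit at Δt = 0.9815 (t = 3.3955), x⁻ = (-0.3160, -2.6225) → reset → x⁺ = (-0.4418, -2.3236), jump to mode 1
Mode 1: flow for 0.9796 to horizon, guard not reached → x = (-1.4071, -2.2226)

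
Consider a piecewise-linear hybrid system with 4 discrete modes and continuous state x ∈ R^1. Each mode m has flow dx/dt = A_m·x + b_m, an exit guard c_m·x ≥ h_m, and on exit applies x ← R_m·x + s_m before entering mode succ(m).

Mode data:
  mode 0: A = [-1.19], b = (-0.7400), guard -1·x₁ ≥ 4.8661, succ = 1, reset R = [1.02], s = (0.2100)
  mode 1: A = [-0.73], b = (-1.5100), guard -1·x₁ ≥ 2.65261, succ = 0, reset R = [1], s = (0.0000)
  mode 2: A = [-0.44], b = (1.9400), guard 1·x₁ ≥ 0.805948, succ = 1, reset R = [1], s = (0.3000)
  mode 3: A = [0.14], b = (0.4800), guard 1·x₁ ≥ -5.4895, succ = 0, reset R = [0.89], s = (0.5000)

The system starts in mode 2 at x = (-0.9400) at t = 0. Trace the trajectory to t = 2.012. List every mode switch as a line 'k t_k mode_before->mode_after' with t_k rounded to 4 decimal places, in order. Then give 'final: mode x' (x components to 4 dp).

1 0.8980 2->1
final: 1 -0.6609

Mode 2: guard c·x = 0.8059 hit at Δt = 0.8980 (t = 0.8980), x⁻ = (0.8059) → reset → x⁺ = (1.1059), jump to mode 1
Mode 1: flow for 1.1140 to horizon, guard not reached → x = (-0.6609)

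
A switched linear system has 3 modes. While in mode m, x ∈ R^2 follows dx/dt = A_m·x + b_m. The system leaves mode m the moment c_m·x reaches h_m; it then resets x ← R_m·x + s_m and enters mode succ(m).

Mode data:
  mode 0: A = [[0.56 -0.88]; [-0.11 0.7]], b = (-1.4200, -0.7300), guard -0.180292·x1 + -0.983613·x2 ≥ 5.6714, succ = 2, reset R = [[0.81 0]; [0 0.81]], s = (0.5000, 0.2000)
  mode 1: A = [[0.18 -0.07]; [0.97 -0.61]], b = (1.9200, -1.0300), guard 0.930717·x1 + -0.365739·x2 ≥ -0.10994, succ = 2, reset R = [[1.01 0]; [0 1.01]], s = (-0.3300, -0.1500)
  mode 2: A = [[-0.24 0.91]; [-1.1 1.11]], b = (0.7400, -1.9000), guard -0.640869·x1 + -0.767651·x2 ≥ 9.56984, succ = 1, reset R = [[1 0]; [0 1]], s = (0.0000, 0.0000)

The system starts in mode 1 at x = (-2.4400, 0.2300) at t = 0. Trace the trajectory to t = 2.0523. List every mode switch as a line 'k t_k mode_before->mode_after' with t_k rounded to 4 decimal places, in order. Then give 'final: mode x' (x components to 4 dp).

1 0.9682 1->2
final: 2 -3.5797 -6.1164

Mode 1: guard c·x = -0.1099 hit at Δt = 0.9682 (t = 0.9682), x⁻ = (-0.8032, -1.7435) → reset → x⁺ = (-1.1413, -1.9109), jump to mode 2
Mode 2: flow for 1.0841 to horizon, guard not reached → x = (-3.5797, -6.1164)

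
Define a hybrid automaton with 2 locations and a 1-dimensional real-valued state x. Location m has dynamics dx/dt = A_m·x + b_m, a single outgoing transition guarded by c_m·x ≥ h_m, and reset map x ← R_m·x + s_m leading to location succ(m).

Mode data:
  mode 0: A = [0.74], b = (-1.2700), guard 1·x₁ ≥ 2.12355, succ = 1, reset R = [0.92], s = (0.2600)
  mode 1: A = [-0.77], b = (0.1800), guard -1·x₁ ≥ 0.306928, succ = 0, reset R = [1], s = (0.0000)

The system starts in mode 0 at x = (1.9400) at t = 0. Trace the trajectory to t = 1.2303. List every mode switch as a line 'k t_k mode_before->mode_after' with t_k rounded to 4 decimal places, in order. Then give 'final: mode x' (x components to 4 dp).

Mode 0: guard c·x = 2.1235 hit at Δt = 0.8094 (t = 0.8094), x⁻ = (2.1235) → reset → x⁺ = (2.2137), jump to mode 1
Mode 1: flow for 0.4209 to horizon, guard not reached → x = (1.6656)

1 0.8094 0->1
final: 1 1.6656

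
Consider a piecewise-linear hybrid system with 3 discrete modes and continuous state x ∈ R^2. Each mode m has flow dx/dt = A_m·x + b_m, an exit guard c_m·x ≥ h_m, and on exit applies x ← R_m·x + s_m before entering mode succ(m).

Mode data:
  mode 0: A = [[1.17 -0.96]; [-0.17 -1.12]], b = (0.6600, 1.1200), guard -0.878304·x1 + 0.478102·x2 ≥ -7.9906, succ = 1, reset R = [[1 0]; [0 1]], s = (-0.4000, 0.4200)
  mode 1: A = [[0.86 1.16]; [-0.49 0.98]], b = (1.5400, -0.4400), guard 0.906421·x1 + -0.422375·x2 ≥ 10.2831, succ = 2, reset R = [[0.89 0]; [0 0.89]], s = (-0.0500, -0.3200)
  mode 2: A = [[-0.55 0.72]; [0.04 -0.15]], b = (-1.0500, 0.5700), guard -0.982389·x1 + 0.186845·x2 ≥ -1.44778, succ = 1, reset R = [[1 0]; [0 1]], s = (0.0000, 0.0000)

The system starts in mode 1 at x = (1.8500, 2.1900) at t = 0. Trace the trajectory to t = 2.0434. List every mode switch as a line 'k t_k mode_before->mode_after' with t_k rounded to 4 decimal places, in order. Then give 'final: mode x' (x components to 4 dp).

Mode 1: guard c·x = 10.2831 hit at Δt = 1.0793 (t = 1.0793), x⁻ = (11.5763, 0.4970) → reset → x⁺ = (10.2529, 0.1223), jump to mode 2
Mode 2: flow for 0.9641 to horizon, guard not reached → x = (5.5516, 0.8902)

1 1.0793 1->2
final: 2 5.5516 0.8902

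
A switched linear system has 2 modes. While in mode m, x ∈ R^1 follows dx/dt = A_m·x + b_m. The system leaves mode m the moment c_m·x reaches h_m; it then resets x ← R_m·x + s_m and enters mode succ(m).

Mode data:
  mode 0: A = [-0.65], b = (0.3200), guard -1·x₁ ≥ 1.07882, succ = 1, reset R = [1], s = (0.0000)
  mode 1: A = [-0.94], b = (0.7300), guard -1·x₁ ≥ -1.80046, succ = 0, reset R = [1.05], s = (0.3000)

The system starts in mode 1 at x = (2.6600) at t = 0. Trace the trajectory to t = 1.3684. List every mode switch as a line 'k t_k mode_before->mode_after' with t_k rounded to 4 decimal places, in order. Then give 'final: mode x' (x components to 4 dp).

1 0.6484 1->0
final: 0 1.5558

Mode 1: guard c·x = -1.8005 hit at Δt = 0.6484 (t = 0.6484), x⁻ = (1.8005) → reset → x⁺ = (2.1905), jump to mode 0
Mode 0: flow for 0.7200 to horizon, guard not reached → x = (1.5558)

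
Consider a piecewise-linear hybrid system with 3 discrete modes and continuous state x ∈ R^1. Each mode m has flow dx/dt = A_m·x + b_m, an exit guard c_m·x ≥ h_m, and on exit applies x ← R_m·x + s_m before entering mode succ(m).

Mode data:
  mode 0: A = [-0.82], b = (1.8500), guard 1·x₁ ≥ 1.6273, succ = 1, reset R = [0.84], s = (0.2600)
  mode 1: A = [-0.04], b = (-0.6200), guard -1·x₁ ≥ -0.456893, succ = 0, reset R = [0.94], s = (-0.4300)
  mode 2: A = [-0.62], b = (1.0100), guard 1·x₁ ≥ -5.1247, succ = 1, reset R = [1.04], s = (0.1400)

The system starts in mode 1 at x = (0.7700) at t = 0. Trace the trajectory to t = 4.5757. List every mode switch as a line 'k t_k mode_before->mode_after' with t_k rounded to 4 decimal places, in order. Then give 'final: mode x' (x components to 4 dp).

Mode 1: guard c·x = -0.4569 hit at Δt = 0.4858 (t = 0.4858), x⁻ = (0.4569) → reset → x⁺ = (-0.0005), jump to mode 0
Mode 0: guard c·x = 1.6273 hit at Δt = 1.5583 (t = 2.0441), x⁻ = (1.6273) → reset → x⁺ = (1.6269), jump to mode 1
Mode 1: guard c·x = -0.4569 hit at Δt = 1.7690 (t = 3.8131), x⁻ = (0.4569) → reset → x⁺ = (-0.0005), jump to mode 0
Mode 0: flow for 0.7626 to horizon, guard not reached → x = (1.0486)

1 0.4858 1->0
2 2.0441 0->1
3 3.8131 1->0
final: 0 1.0486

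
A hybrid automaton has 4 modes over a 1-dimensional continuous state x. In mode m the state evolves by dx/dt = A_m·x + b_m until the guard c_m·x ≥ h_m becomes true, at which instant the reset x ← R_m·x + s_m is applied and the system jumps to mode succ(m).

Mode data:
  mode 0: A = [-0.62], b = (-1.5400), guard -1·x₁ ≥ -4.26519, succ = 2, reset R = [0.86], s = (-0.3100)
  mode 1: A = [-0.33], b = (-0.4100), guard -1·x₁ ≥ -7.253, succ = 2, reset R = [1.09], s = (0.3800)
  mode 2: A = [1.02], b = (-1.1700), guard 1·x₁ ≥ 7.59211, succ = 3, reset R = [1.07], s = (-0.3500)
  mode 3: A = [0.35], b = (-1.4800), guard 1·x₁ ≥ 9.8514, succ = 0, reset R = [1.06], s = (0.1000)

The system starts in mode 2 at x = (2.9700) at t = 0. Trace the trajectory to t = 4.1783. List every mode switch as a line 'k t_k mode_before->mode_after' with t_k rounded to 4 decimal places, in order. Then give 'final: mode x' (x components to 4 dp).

1 1.2381 2->3
2 2.5561 3->0
3 3.6167 0->2
final: 2 5.0678

Mode 2: guard c·x = 7.5921 hit at Δt = 1.2381 (t = 1.2381), x⁻ = (7.5921) → reset → x⁺ = (7.7736), jump to mode 3
Mode 3: guard c·x = 9.8514 hit at Δt = 1.3180 (t = 2.5561), x⁻ = (9.8514) → reset → x⁺ = (10.5425), jump to mode 0
Mode 0: guard c·x = -4.2652 hit at Δt = 1.0606 (t = 3.6167), x⁻ = (4.2652) → reset → x⁺ = (3.3581), jump to mode 2
Mode 2: flow for 0.5616 to horizon, guard not reached → x = (5.0678)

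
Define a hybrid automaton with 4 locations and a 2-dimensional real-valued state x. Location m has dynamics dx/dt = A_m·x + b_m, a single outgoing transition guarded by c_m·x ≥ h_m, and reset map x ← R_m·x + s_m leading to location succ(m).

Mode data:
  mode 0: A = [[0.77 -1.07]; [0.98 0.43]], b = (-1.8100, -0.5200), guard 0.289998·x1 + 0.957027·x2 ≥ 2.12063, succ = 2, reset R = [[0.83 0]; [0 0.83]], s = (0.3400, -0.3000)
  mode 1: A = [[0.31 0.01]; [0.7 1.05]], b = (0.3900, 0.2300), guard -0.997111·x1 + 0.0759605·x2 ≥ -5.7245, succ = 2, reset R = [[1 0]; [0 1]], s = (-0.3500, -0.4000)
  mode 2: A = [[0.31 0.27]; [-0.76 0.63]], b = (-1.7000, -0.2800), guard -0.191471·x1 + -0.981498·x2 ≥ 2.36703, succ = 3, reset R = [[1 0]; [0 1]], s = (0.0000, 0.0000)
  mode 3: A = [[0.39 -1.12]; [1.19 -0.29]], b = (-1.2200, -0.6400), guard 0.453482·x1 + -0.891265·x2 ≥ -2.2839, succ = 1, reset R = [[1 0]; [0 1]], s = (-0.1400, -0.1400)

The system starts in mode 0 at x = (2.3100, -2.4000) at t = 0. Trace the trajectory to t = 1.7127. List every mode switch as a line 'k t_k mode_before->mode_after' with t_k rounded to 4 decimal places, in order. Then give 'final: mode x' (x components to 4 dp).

Mode 0: guard c·x = 2.1206 hit at Δt = 1.1395 (t = 1.1395), x⁻ = (5.1534, 0.6543) → reset → x⁺ = (4.6173, 0.2430), jump to mode 2
Mode 2: flow for 0.5732 to horizon, guard not reached → x = (4.2991, -2.2076)

1 1.1395 0->2
final: 2 4.2991 -2.2076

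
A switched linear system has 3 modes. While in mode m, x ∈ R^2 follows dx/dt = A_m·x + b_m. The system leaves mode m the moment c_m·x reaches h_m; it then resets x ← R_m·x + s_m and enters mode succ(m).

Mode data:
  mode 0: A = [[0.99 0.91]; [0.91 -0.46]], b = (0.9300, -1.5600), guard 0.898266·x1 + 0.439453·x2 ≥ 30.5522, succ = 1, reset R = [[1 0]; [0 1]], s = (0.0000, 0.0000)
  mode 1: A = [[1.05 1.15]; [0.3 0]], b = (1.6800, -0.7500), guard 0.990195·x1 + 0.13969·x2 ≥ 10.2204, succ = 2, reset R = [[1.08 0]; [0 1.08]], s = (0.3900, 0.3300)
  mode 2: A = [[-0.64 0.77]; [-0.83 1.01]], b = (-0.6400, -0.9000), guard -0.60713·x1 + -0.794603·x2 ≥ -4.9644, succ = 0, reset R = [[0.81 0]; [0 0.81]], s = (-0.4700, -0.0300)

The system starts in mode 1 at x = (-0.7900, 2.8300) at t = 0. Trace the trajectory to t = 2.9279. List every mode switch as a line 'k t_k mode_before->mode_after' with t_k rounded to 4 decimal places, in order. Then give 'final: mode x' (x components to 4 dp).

1 1.2900 1->2
2 1.8278 2->0
final: 0 25.3692 9.7039

Mode 1: guard c·x = 10.2204 hit at Δt = 1.2900 (t = 1.2900), x⁻ = (9.8757, 3.1611) → reset → x⁺ = (11.0557, 3.7440), jump to mode 2
Mode 2: guard c·x = -4.9644 hit at Δt = 0.5378 (t = 1.8278), x⁻ = (8.1843, -0.0057) → reset → x⁺ = (6.1593, -0.0346), jump to mode 0
Mode 0: flow for 1.1001 to horizon, guard not reached → x = (25.3692, 9.7039)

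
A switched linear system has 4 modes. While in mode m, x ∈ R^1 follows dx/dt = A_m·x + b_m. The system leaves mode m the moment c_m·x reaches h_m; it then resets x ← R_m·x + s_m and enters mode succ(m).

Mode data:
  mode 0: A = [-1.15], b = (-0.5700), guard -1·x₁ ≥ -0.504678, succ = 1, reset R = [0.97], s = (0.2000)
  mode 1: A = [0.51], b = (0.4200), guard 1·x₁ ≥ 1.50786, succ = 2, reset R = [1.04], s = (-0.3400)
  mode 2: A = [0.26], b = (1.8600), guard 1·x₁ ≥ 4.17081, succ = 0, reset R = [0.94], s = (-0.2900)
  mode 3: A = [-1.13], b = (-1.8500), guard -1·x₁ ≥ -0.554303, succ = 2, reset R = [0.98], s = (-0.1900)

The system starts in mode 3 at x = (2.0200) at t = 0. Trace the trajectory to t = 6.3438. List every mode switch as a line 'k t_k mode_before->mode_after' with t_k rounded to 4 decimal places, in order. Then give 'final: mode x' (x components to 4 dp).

1 0.4532 3->2
2 2.0345 2->0
3 3.2667 0->1
4 4.1144 1->2
5 5.2717 2->0
final: 0 0.7069

Mode 3: guard c·x = -0.5543 hit at Δt = 0.4532 (t = 0.4532), x⁻ = (0.5543) → reset → x⁺ = (0.3532), jump to mode 2
Mode 2: guard c·x = 4.1708 hit at Δt = 1.5813 (t = 2.0345), x⁻ = (4.1708) → reset → x⁺ = (3.6306), jump to mode 0
Mode 0: guard c·x = -0.5047 hit at Δt = 1.2322 (t = 3.2667), x⁻ = (0.5047) → reset → x⁺ = (0.6895), jump to mode 1
Mode 1: guard c·x = 1.5079 hit at Δt = 0.8477 (t = 4.1144), x⁻ = (1.5079) → reset → x⁺ = (1.2282), jump to mode 2
Mode 2: guard c·x = 4.1708 hit at Δt = 1.1573 (t = 5.2717), x⁻ = (4.1708) → reset → x⁺ = (3.6306), jump to mode 0
Mode 0: flow for 1.0721 to horizon, guard not reached → x = (0.7069)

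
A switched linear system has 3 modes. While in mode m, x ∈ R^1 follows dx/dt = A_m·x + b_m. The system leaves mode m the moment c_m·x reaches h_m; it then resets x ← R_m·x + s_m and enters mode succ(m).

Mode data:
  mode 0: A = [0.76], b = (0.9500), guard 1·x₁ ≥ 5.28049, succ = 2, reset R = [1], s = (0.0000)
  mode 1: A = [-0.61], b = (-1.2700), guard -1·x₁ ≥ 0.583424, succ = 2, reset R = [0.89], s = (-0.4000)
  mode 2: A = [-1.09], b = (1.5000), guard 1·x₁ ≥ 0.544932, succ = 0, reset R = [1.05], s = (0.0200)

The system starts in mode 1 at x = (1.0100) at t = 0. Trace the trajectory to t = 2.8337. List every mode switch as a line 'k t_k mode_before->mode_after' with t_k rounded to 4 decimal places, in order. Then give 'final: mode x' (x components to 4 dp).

1 1.1874 1->2
2 2.1193 2->0
final: 0 1.9205

Mode 1: guard c·x = 0.5834 hit at Δt = 1.1874 (t = 1.1874), x⁻ = (-0.5834) → reset → x⁺ = (-0.9192), jump to mode 2
Mode 2: guard c·x = 0.5449 hit at Δt = 0.9319 (t = 2.1193), x⁻ = (0.5449) → reset → x⁺ = (0.5922), jump to mode 0
Mode 0: flow for 0.7144 to horizon, guard not reached → x = (1.9205)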